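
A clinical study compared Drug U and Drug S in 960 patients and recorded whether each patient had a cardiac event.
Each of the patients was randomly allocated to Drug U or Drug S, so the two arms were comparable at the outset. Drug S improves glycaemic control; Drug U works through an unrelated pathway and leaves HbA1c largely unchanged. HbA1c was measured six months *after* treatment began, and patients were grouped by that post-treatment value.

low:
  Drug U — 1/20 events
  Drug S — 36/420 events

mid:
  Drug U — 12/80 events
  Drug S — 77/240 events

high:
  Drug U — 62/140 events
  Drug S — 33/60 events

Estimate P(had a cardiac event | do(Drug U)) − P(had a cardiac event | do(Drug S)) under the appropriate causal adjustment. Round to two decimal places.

+0.11

Within every HbA1c level Drug U has the lower rate, yet pooled Drug S does — Simpson's reversal.
HbA1c lies on the pathway drug → HbA1c → outcome, so adjusting for it blocks the indirect effect. For the total causal effect of drug, use the unadjusted pooled rates.
The causal difference is the pooled difference: 0.312 − 0.203 = +0.110.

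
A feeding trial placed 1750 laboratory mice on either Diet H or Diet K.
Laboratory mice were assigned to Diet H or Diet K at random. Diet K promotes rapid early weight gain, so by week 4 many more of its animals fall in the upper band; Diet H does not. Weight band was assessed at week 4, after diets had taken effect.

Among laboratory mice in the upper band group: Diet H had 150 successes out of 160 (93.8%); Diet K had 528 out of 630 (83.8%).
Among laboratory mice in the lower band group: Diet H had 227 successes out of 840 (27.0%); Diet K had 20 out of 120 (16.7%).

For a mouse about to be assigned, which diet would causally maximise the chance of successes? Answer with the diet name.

The stratified and pooled comparisons disagree (Diet H wins within each week-4 weight band; Diet K wins overall), so the answer turns on the causal role of week-4 weight band.
Because the diet influences week-4 weight band, week-4 weight band is a post-treatment mediator, not a confounder. Stratifying on it would bias the estimate; the causal effect is the crude pooled difference.
Pooled: Diet H 37.7% vs Diet K 73.1%; Diet K is higher overall.

Diet K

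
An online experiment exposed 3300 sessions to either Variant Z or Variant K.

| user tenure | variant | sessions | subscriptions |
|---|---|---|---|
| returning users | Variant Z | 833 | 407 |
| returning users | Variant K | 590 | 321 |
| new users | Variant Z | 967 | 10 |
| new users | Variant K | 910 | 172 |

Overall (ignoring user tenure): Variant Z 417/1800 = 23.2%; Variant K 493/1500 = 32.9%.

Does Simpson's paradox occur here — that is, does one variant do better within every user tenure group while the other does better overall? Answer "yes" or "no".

no

Within each user tenure level (returning users 48.9% vs 54.4%; new users 1.0% vs 18.9%), Variant K has the higher rate every time. Pooled: 23.2% vs 32.9% — Variant K has the higher rate overall. They agree.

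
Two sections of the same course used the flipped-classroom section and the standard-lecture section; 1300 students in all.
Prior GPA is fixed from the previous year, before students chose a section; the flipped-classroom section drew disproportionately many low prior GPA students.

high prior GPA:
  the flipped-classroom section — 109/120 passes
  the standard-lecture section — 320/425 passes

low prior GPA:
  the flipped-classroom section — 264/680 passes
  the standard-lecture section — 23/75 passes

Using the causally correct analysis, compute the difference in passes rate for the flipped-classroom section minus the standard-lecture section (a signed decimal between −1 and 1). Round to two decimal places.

Prior GPA band differs across teaching methods for reasons unrelated to any effect of the teaching method itself, and it separately predicts the outcome — a classic confounder. We must compare within prior GPA band levels.
Adjusting over the population distribution of prior GPA band: 0.419·(0.908−0.753) + 0.581·(0.388−0.307) = +0.113.

+0.11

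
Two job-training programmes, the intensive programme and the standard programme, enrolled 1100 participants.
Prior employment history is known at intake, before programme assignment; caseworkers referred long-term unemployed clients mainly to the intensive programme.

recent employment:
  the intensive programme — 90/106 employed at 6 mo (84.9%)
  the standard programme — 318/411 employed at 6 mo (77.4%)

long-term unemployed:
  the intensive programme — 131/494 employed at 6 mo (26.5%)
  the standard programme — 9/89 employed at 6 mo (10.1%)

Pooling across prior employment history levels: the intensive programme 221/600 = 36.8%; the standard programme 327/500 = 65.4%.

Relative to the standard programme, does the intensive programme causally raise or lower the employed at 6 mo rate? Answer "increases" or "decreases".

increases

Prior employment history differs across programmes for reasons unrelated to any effect of the programme itself, and it separately predicts the outcome — a classic confounder. We must compare within prior employment history levels.
Within each level — recent employment: 84.9% vs 77.4%; long-term unemployed: 26.5% vs 10.1% — the intensive programme is higher every time.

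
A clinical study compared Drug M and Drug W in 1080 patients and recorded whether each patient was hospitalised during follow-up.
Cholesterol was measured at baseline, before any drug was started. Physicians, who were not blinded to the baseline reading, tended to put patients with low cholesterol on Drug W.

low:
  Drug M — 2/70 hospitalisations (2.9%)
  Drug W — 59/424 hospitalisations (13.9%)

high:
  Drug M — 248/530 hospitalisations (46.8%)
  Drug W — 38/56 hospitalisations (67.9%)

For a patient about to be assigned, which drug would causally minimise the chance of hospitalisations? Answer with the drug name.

Drug M

Cholesterol is set before the drug has any effect — it is not caused by the drug — and it independently drives the outcome. That makes it a confounder, so the causal comparison is within cholesterol levels.
Within each level — low: 2.9% vs 13.9%; high: 46.8% vs 67.9% — Drug M is lower every time.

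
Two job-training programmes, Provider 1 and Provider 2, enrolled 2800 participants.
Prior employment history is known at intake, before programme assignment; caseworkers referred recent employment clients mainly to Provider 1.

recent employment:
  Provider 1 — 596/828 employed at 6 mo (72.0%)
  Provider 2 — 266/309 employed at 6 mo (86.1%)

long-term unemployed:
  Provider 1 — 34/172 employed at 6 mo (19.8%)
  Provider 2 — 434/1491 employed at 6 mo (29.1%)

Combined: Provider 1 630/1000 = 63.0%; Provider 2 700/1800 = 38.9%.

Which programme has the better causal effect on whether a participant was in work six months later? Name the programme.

Provider 2 is higher inside every prior employment history stratum but Provider 1 is higher in aggregate. Whether to stratify depends on how prior employment history relates to the programme.
Nothing the programme does changes prior employment history; the imbalance is an allocation artefact. With prior employment history also predicting the outcome, the pooled figure is confounded, and the within-stratum comparison is the causal one.
Within each level — recent employment: 72.0% vs 86.1%; long-term unemployed: 19.8% vs 29.1% — Provider 2 is higher every time.

Provider 2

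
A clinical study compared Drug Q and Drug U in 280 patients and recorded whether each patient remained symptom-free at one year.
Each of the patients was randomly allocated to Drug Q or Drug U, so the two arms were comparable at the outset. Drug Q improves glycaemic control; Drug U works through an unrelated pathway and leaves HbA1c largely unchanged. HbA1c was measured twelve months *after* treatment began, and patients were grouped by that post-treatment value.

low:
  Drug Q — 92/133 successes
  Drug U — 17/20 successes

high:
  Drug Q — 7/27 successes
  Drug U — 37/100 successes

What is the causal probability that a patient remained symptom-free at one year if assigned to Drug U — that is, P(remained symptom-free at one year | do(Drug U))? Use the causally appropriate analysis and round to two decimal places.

0.45

Within every HbA1c level Drug U has the higher rate, yet pooled Drug Q does — Simpson's reversal.
The distribution of HbA1c is itself part of what the drug does — it is an intermediate outcome. Holding it fixed would remove that part of the effect; the total effect is the pooled difference.
So P(outcome | do(Drug U)) is just the pooled rate for Drug U: 54/120 = 0.450.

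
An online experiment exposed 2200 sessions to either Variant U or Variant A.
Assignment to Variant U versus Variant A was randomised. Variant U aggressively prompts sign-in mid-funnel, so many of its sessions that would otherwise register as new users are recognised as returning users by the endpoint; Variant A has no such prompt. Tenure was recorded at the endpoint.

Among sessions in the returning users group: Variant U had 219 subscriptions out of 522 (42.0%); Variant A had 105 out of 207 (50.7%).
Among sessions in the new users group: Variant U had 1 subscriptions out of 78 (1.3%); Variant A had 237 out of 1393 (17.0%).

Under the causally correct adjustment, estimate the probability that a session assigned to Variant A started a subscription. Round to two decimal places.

Variant A is higher inside every user tenure stratum but Variant U is higher in aggregate. Whether to stratify depends on how user tenure relates to the variant.
User tenure is recorded after the variant and is itself shifted by it — it sits on the causal path from variant to outcome. Conditioning on a mediator would strip out part of the effect we want; the pooled comparison gives the total causal effect.
So P(outcome | do(Variant A)) is just the pooled rate for Variant A: 342/1600 = 0.214.

0.21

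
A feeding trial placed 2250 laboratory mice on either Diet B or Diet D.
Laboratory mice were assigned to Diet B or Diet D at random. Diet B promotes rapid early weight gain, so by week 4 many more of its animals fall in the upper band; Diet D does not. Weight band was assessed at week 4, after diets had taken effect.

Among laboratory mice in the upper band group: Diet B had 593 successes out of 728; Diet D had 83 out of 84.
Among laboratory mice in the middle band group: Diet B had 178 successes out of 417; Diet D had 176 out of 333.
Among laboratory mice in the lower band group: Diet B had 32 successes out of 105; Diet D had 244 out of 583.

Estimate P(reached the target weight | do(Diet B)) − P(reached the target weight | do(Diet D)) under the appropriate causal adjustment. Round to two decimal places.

The week-4 weight band-specific comparison favours Diet D throughout, but the pooled figures favour Diet B. The question is whether to condition on week-4 weight band.
Week-4 weight band is recorded after the diet and is itself shifted by it — it sits on the causal path from diet to outcome. Conditioning on a mediator would strip out part of the effect we want; the pooled comparison gives the total causal effect.
The causal difference is the pooled difference: 0.642 − 0.503 = +0.139.

+0.14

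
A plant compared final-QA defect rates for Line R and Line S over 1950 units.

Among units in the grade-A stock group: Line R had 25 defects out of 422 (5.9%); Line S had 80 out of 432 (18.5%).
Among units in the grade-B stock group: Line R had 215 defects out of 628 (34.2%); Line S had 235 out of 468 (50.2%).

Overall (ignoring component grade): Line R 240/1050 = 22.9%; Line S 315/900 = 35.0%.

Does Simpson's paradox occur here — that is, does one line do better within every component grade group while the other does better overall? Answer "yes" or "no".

no

Within each component grade level (grade-A stock 5.9% vs 18.5%; grade-B stock 34.2% vs 50.2%), Line R has the lower rate every time. Pooled: 22.9% vs 35.0% — Line R has the lower rate overall. They agree.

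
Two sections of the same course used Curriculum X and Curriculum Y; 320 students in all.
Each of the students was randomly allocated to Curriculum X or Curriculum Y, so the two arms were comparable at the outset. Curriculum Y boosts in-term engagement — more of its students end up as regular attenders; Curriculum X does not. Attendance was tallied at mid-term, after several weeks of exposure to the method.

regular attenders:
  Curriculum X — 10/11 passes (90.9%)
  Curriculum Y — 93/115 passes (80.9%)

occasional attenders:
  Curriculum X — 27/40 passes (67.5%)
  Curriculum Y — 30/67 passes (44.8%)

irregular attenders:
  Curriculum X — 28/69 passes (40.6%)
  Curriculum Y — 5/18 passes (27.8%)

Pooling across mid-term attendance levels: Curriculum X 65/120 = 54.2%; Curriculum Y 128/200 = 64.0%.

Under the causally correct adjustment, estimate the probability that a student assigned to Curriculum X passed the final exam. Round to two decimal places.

0.54

The stratified and pooled comparisons disagree (Curriculum X wins within each mid-term attendance; Curriculum Y wins overall), so the answer turns on the causal role of mid-term attendance.
Stratifying would compare teaching methods among students the teaching methods themselves sorted into mid-term attendance groups — a form of selection on an intermediate. The unconditioned pooled rates give the total causal effect.
So P(outcome | do(Curriculum X)) is just the pooled rate for Curriculum X: 65/120 = 0.542.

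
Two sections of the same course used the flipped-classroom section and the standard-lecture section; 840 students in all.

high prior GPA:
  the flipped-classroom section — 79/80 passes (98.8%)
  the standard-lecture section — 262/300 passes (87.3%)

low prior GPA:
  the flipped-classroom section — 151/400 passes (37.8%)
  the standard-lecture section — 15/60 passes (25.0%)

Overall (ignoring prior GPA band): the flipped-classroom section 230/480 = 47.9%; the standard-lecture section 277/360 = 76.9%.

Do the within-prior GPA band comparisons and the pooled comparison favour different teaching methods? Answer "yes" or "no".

yes

Within each prior GPA band level (high prior GPA 98.8% vs 87.3%; low prior GPA 37.8% vs 25.0%), the flipped-classroom section has the higher rate every time. Pooled: 47.9% vs 76.9% — the standard-lecture section has the higher rate overall. The two comparisons disagree.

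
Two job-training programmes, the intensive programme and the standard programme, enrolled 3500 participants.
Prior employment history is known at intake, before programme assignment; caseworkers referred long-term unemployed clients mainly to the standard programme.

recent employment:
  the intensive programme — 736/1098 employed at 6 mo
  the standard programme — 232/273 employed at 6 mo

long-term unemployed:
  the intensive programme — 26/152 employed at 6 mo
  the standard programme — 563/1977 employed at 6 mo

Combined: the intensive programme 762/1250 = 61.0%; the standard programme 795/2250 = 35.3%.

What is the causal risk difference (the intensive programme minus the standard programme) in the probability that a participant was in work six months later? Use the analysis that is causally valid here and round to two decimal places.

-0.14

Prior employment history satisfies the back-door criterion: it is not a descendant of the programme, and it blocks the spurious path from programme to outcome. Adjusting for it (i.e., using the within-prior employment history rates) gives the causal effect.
Adjusting over the population distribution of prior employment history: 0.392·(0.670−0.850) + 0.608·(0.171−0.285) = -0.139.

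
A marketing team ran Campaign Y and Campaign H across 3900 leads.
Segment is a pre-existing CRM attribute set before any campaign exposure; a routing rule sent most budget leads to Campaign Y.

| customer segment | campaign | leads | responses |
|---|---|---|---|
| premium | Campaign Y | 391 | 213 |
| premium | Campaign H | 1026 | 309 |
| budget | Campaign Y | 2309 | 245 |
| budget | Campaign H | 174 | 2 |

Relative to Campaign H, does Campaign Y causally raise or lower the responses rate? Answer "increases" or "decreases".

The customer segment-specific comparison favours Campaign Y throughout, but the pooled figures favour Campaign H. The question is whether to condition on customer segment.
Customer segment is set before the campaign has any effect — it is not caused by the campaign — and it independently drives the outcome. That makes it a confounder, so the causal comparison is within customer segment levels.
Within each level — premium: 54.5% vs 30.1%; budget: 10.6% vs 1.1% — Campaign Y is higher every time.

increases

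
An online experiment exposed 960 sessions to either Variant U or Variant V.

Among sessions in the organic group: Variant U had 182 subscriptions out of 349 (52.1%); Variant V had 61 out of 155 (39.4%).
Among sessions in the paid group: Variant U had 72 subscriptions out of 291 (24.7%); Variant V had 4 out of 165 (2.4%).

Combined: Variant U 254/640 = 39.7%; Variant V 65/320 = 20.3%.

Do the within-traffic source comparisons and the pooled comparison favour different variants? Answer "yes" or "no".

no

Within each traffic source level (organic 52.1% vs 39.4%; paid 24.7% vs 2.4%), Variant U has the higher rate every time. Pooled: 39.7% vs 20.3% — Variant U has the higher rate overall. They agree.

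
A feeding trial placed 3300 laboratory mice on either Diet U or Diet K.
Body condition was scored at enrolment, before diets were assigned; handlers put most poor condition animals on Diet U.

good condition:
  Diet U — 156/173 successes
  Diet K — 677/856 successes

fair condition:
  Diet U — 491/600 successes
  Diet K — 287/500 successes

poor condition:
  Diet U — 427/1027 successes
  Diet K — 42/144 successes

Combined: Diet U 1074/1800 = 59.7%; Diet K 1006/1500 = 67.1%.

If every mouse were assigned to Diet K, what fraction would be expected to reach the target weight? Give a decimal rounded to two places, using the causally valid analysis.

The starting body condition-specific comparison favours Diet U throughout, but the pooled figures favour Diet K. The question is whether to condition on starting body condition.
Starting body condition is set before the diet has any effect — it is not caused by the diet — and it independently drives the outcome. That makes it a confounder, so the causal comparison is within starting body condition levels.
Standardising Diet K to the population starting body condition mix: 0.312·677/856 + 0.333·287/500 + 0.355·42/144 = 0.541.

0.54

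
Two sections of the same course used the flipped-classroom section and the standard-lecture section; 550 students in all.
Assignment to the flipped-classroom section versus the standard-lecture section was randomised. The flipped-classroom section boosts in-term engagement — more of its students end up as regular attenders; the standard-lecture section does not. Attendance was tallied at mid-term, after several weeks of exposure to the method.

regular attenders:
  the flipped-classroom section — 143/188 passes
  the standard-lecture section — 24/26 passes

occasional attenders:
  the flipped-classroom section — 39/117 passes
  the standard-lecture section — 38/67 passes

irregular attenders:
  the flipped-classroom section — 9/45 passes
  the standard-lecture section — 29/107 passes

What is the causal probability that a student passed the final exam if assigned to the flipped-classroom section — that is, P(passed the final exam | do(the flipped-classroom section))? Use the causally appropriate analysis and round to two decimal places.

0.55

the standard-lecture section is higher inside every mid-term attendance stratum but the flipped-classroom section is higher in aggregate. Whether to stratify depends on how mid-term attendance relates to the teaching method.
The distribution of mid-term attendance is itself part of what the teaching method does — it is an intermediate outcome. Holding it fixed would remove that part of the effect; the total effect is the pooled difference.
So P(outcome | do(the flipped-classroom section)) is just the pooled rate for the flipped-classroom section: 191/350 = 0.546.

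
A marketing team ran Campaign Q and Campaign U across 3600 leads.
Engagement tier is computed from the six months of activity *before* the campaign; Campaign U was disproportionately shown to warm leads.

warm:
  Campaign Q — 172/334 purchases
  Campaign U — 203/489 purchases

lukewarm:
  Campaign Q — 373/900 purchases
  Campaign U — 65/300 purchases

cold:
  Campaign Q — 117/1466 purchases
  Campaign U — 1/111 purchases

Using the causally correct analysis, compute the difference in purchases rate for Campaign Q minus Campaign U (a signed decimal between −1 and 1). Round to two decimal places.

+0.12

The engagement tier-specific comparison favours Campaign Q throughout, but the pooled figures favour Campaign U. The question is whether to condition on engagement tier.
The imbalance in engagement tier arose from how leads were allocated, not from anything the campaign did; and engagement tier independently affects the outcome. The pooled gap is confounded — condition on engagement tier.
Adjusting over the population distribution of engagement tier: 0.229·(0.515−0.415) + 0.333·(0.414−0.217) + 0.438·(0.080−0.009) = +0.120.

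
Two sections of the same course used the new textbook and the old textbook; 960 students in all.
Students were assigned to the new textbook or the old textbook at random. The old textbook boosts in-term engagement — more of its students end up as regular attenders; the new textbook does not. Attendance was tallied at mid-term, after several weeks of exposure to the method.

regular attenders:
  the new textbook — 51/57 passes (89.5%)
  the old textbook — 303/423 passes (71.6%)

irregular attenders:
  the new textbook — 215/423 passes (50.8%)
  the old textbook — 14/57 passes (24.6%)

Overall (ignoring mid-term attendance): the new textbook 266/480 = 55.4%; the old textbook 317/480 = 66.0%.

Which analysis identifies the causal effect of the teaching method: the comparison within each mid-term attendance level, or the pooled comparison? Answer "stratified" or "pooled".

The distribution of mid-term attendance is itself part of what the teaching method does — it is an intermediate outcome. Holding it fixed would remove that part of the effect; the total effect is the pooled difference.
Pooled: the new textbook 55.4% vs the old textbook 66.0%; the old textbook is higher overall.

pooled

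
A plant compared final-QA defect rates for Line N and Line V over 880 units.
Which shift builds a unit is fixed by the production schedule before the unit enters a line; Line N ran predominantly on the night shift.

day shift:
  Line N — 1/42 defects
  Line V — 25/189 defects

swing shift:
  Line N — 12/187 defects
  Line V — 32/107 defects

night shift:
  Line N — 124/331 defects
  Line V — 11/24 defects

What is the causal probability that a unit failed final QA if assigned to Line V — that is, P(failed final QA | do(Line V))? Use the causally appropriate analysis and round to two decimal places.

Here shift is a common cause — it drives both which line a case falls under and the outcome. The crude comparison mixes populations; the stratum-specific rates are the causally relevant ones.
Standardising Line V to the population shift mix: 0.263·25/189 + 0.334·32/107 + 0.403·11/24 = 0.320.

0.32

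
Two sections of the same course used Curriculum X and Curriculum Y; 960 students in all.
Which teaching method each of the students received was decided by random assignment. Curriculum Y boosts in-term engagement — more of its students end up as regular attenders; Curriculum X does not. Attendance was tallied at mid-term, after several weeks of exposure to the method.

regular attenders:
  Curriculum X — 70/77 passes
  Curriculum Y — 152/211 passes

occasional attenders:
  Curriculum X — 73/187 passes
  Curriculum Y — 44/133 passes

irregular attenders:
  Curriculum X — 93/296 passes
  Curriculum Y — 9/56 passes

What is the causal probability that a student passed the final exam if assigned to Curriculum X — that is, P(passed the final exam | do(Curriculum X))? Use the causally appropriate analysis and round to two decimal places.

Within every mid-term attendance level Curriculum X has the higher rate, yet pooled Curriculum Y does — Simpson's reversal.
Because the teaching method influences mid-term attendance, mid-term attendance is a post-treatment mediator, not a confounder. Stratifying on it would bias the estimate; the causal effect is the crude pooled difference.
So P(outcome | do(Curriculum X)) is just the pooled rate for Curriculum X: 236/560 = 0.421.

0.42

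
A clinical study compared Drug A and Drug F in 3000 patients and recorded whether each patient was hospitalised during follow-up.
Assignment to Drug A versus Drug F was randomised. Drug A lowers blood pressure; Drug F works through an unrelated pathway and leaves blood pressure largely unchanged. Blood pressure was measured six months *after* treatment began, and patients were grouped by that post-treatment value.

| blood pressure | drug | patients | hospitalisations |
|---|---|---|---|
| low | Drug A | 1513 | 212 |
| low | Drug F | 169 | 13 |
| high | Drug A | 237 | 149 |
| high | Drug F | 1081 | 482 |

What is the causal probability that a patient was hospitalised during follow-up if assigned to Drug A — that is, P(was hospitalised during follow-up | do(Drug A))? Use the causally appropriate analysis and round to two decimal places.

0.21

Drug F is lower inside every blood pressure stratum but Drug A is lower in aggregate. Whether to stratify depends on how blood pressure relates to the drug.
The distribution of blood pressure is itself part of what the drug does — it is an intermediate outcome. Holding it fixed would remove that part of the effect; the total effect is the pooled difference.
So P(outcome | do(Drug A)) is just the pooled rate for Drug A: 361/1750 = 0.206.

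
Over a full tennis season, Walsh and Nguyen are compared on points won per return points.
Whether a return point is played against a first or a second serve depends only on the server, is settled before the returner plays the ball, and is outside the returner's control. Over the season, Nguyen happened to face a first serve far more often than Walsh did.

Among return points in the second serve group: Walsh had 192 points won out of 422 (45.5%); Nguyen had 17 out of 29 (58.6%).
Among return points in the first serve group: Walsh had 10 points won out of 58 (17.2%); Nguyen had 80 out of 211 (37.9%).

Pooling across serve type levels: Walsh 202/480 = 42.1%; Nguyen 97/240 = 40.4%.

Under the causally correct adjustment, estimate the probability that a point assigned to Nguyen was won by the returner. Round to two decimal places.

The serve type-specific comparison favours Nguyen throughout, but the pooled figures favour Walsh. The question is whether to condition on serve type.
Serve type differs across players for reasons unrelated to any effect of the player itself, and it separately predicts the outcome — a classic confounder. We must compare within serve type levels.
Standardising Nguyen to the population serve type mix: 0.626·17/29 + 0.374·80/211 = 0.509.

0.51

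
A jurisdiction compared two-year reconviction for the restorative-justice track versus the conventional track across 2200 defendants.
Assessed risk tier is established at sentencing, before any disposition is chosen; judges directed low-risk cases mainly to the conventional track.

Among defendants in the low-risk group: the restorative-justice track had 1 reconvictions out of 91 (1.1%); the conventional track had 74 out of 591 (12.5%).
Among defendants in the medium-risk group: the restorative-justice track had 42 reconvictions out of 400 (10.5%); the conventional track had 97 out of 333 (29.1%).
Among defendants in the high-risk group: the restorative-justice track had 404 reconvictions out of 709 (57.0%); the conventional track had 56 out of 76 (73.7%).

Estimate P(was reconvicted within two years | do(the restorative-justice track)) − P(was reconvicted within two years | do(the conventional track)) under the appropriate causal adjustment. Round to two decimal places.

Nothing the disposition does changes assessed risk tier; the imbalance is an allocation artefact. With assessed risk tier also predicting the outcome, the pooled figure is confounded, and the within-stratum comparison is the causal one.
Adjusting over the population distribution of assessed risk tier: 0.310·(0.011−0.125) + 0.333·(0.105−0.291) + 0.357·(0.570−0.737) = -0.157.

-0.16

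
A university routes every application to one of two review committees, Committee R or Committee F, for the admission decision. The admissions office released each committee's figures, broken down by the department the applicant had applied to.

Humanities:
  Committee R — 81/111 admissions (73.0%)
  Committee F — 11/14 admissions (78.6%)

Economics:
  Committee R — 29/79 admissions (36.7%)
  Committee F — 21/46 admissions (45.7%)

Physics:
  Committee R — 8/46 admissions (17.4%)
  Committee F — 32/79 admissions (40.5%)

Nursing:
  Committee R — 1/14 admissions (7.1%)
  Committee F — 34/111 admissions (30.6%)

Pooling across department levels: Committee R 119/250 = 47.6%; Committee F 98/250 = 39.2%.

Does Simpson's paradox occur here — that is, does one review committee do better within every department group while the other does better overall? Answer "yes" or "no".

yes

Within each department level (Humanities 73.0% vs 78.6%; Economics 36.7% vs 45.7%; Physics 17.4% vs 40.5%; Nursing 7.1% vs 30.6%), Committee F has the higher rate every time. Pooled: 47.6% vs 39.2% — Committee R has the higher rate overall. The two comparisons disagree.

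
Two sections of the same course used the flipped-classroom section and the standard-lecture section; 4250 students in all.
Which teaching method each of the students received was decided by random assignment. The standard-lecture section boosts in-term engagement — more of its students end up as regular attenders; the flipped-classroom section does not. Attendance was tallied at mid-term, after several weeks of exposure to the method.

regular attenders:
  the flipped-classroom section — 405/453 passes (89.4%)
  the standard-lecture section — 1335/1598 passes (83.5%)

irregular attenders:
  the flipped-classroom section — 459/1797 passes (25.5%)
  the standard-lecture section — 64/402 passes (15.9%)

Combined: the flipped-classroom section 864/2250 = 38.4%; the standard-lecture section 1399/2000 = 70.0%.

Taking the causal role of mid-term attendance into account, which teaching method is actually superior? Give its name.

The stratified and pooled comparisons disagree (the flipped-classroom section wins within each mid-term attendance; the standard-lecture section wins overall), so the answer turns on the causal role of mid-term attendance.
Because the teaching method influences mid-term attendance, mid-term attendance is a post-treatment mediator, not a confounder. Stratifying on it would bias the estimate; the causal effect is the crude pooled difference.
Pooled: the flipped-classroom section 38.4% vs the standard-lecture section 70.0%; the standard-lecture section is higher overall.

the standard-lecture section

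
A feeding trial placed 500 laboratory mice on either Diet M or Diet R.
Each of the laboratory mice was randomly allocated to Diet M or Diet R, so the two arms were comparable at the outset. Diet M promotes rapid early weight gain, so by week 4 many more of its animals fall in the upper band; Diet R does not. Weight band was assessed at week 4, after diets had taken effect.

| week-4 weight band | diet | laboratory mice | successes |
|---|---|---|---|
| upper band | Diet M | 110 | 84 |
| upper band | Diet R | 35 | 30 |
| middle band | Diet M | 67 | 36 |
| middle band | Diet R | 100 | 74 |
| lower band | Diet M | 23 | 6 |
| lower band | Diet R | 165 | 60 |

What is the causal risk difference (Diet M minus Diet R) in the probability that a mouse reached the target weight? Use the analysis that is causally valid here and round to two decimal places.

Within every week-4 weight band level Diet R has the higher rate, yet pooled Diet M does — Simpson's reversal.
Week-4 weight band is recorded after the diet and is itself shifted by it — it sits on the causal path from diet to outcome. Conditioning on a mediator would strip out part of the effect we want; the pooled comparison gives the total causal effect.
The causal difference is the pooled difference: 0.630 − 0.547 = +0.083.

+0.08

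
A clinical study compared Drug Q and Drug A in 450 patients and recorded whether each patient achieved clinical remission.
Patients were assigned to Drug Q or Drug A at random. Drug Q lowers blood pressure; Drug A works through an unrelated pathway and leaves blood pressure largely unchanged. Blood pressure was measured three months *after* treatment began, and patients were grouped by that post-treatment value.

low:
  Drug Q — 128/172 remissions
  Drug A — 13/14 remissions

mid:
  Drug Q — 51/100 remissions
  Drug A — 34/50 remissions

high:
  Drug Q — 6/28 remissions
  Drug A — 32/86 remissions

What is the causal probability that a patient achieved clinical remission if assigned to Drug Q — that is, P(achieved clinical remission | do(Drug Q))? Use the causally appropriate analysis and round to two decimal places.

0.62

Blood pressure is downstream of the drug. One should not condition on a consequence of treatment, so the overall rates are the right comparison.
So P(outcome | do(Drug Q)) is just the pooled rate for Drug Q: 185/300 = 0.617.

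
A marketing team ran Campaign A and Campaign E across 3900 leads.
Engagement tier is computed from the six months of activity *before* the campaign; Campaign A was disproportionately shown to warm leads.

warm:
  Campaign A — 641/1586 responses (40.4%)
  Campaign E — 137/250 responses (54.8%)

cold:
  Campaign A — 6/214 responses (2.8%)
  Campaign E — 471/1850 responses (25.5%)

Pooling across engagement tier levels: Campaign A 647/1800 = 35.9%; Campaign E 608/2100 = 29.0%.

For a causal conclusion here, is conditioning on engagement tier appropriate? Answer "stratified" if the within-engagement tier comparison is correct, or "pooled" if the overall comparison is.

stratified

Campaign E is higher inside every engagement tier stratum but Campaign A is higher in aggregate. Whether to stratify depends on how engagement tier relates to the campaign.
Since engagement tier is a pre-existing factor (not a product of the campaign) and it affects the outcome on its own, it is a confounder. The stratified rates, not the pooled rate, identify the causal effect.
Within each level — warm: 40.4% vs 54.8%; cold: 2.8% vs 25.5% — Campaign E is higher every time.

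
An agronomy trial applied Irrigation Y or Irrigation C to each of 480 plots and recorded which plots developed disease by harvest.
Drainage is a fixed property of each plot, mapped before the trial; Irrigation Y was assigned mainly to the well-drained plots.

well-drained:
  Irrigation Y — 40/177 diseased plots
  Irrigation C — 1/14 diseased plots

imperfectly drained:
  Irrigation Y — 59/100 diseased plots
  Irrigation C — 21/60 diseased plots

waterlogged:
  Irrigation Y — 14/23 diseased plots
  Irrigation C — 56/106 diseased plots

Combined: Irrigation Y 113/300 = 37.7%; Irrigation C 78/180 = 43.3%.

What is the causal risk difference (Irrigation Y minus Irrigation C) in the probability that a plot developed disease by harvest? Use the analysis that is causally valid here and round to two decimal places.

The imbalance in field drainage arose from how plots were allocated, not from anything the irrigation did; and field drainage independently affects the outcome. The pooled gap is confounded — condition on field drainage.
Adjusting over the population distribution of field drainage: 0.398·(0.226−0.071) + 0.333·(0.590−0.350) + 0.269·(0.609−0.528) = +0.163.

+0.16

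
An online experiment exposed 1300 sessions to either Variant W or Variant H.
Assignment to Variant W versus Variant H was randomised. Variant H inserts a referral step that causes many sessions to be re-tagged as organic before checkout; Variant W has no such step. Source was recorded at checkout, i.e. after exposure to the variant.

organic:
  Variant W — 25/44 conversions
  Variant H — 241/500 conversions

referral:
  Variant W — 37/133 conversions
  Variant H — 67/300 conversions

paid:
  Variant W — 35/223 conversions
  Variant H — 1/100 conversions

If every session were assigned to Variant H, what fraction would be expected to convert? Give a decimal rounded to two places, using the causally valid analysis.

0.34

The stratified and pooled comparisons disagree (Variant W wins within each traffic source; Variant H wins overall), so the answer turns on the causal role of traffic source.
Traffic source is downstream of the variant. One should not condition on a consequence of treatment, so the overall rates are the right comparison.
So P(outcome | do(Variant H)) is just the pooled rate for Variant H: 309/900 = 0.343.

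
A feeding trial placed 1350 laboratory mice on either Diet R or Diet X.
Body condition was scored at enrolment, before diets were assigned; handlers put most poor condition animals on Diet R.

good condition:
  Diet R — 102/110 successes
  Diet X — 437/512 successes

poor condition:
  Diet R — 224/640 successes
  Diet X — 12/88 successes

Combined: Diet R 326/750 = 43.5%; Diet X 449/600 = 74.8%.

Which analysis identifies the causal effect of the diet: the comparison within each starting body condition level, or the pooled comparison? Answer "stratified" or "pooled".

The imbalance in starting body condition arose from how laboratory mice were allocated, not from anything the diet did; and starting body condition independently affects the outcome. The pooled gap is confounded — condition on starting body condition.
Within each level — good condition: 92.7% vs 85.4%; poor condition: 35.0% vs 13.6% — Diet R is higher every time.

stratified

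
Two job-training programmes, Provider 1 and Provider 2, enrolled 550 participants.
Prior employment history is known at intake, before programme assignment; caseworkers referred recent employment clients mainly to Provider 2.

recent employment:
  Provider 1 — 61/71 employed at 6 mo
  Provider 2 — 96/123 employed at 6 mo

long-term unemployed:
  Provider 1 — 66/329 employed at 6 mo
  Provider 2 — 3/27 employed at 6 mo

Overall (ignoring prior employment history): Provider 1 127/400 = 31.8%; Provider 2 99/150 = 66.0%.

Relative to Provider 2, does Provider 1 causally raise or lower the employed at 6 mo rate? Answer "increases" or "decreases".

Prior employment history satisfies the back-door criterion: it is not a descendant of the programme, and it blocks the spurious path from programme to outcome. Adjusting for it (i.e., using the within-prior employment history rates) gives the causal effect.
Within each level — recent employment: 85.9% vs 78.0%; long-term unemployed: 20.1% vs 11.1% — Provider 1 is higher every time.

increases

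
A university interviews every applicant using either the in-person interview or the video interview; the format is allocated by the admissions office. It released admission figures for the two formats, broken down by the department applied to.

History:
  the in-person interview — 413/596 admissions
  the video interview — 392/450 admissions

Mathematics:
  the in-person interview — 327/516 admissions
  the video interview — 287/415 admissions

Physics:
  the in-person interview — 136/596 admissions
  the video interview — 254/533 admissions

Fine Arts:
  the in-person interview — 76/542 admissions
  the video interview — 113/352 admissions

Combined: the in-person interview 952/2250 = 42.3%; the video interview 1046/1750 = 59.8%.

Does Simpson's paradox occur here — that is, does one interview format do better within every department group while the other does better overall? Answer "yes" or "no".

no

Within each department level (History 69.3% vs 87.1%; Mathematics 63.4% vs 69.2%; Physics 22.8% vs 47.7%; Fine Arts 14.0% vs 32.1%), the video interview has the higher rate every time. Pooled: 42.3% vs 59.8% — the video interview has the higher rate overall. They agree.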